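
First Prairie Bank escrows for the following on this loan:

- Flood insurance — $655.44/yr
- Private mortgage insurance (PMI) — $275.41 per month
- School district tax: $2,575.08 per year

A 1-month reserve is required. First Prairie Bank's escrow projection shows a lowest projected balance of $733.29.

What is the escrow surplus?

Flood insurance: $655.44 per year
Private mortgage insurance (PMI): $275.41 × 12 = $3,304.92 per year
School district tax: $2,575.08 per year
Total per year = $655.44 + $3,304.92 + $2,575.08 = $6,535.44
Base monthly escrow = $6,535.44 ÷ 12 = $544.62
Cushion = 1 × $544.62 = $544.62
Excess over cushion: $733.29 − $544.62 = $188.67

$188.67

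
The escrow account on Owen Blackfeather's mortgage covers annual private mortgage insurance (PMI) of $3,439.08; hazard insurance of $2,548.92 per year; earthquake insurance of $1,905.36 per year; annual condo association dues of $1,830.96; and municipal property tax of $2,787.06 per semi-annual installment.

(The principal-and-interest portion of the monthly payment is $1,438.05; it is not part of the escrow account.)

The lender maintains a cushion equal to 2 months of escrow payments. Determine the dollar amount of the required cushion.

Private mortgage insurance (PMI) = $3,439.08/yr
Hazard insurance = $2,548.92/yr
Earthquake insurance = $1,905.36/yr
Condo association dues = $1,830.96/yr
Municipal property tax = $2,787.06 × 2 = $5,574.12/yr
Total annual escrow = $3,439.08 + $2,548.92 + $1,905.36 + $1,830.96 + $5,574.12 = $15,298.44
Monthly escrow = $15,298.44 ÷ 12 = $1,274.87
Required cushion = 2 × $1,274.87 = $2,549.74

$2,549.74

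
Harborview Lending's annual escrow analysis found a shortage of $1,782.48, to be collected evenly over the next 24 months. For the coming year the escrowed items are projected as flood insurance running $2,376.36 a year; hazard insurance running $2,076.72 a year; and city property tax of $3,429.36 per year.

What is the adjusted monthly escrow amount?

$731.14

Flood insurance — $2,376.36 per year
Hazard insurance — $2,076.72 per year
City property tax — $3,429.36 per year
Total annual escrow = $7,882.44
Monthly = $7,882.44 / 12 = $656.87
Monthly shortage recovery: $1,782.48 ÷ 24 = $74.27
Adjusted monthly = $656.87 + $74.27 = $731.14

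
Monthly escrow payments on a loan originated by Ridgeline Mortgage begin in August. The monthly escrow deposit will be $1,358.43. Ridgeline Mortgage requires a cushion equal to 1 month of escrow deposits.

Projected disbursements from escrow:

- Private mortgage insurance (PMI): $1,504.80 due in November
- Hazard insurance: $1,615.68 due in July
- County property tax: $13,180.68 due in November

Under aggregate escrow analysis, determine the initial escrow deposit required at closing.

$10,610.19

Cushion = 1 × $1,358.43 = $1,358.43
Trial balance (start $0, +$1,358.43 each month, − disbursements):
  Aug: +$1,358.43 → $1,358.43
  Sep: +$1,358.43 → $2,716.86
  Oct: +$1,358.43 → $4,075.29
  Nov: +$1,358.43 − $14,685.48 → -$9,251.76
  Dec: +$1,358.43 → -$7,893.33
  Jan: +$1,358.43 → -$6,534.90
  Feb: +$1,358.43 → -$5,176.47
  Mar: +$1,358.43 → -$3,818.04
  Apr: +$1,358.43 → -$2,459.61
  May: +$1,358.43 → -$1,101.18
  Jun: +$1,358.43 → $257.25
  Jul: +$1,358.43 − $1,615.68 → $0.00
Lowest trial balance = -$9,251.76 (Nov)
Initial deposit = cushion − low point = $1,358.43 − (-$9,251.76) = $10,610.19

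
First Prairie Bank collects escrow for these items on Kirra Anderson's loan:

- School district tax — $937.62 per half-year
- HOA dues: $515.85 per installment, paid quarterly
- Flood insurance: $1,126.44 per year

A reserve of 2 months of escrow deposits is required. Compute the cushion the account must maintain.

$844.18

School district tax = $937.62 × 2 = $1,875.24 annually
HOA dues = $515.85 × 4 = $2,063.40 annually
Flood insurance = $1,126.44 annually
Total annual escrow = $1,875.24 + $2,063.40 + $1,126.44 = $5,065.08
Base monthly escrow = $5,065.08 ÷ 12 = $422.09
Required cushion = 2 × $422.09 = $844.18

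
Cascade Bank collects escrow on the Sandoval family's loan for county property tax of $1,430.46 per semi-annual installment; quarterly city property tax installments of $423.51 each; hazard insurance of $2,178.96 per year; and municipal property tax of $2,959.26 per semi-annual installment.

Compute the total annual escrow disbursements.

County property tax = $1,430.46 × 2 = $2,860.92 annually
City property tax = $423.51 × 4 = $1,694.04 annually
Hazard insurance = $2,178.96 annually
Municipal property tax = $2,959.26 × 2 = $5,918.52 annually
Total per year = $2,860.92 + $1,694.04 + $2,178.96 + $5,918.52 = $12,652.44

$12,652.44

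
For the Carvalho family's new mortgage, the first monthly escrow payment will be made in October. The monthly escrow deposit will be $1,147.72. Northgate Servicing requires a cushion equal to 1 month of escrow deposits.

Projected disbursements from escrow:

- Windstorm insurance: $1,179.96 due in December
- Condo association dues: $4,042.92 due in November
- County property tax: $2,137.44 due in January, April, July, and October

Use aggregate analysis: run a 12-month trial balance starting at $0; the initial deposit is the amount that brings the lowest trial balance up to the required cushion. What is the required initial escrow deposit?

$6,054.60

Cushion = 1 × $1,147.72 = $1,147.72
Trial balance (start $0, +$1,147.72 each month, − disbursements):
  Oct: +$1,147.72 − $2,137.44 → -$989.72
  Nov: +$1,147.72 − $4,042.92 → -$3,884.92
  Dec: +$1,147.72 − $1,179.96 → -$3,917.16
  Jan: +$1,147.72 − $2,137.44 → -$4,906.88
  Feb: +$1,147.72 → -$3,759.16
  Mar: +$1,147.72 → -$2,611.44
  Apr: +$1,147.72 − $2,137.44 → -$3,601.16
  May: +$1,147.72 → -$2,453.44
  Jun: +$1,147.72 → -$1,305.72
  Jul: +$1,147.72 − $2,137.44 → -$2,295.44
  Aug: +$1,147.72 → -$1,147.72
  Sep: +$1,147.72 → $0.00
Lowest trial balance = -$4,906.88 (Jan)
Initial deposit = cushion − low point = $1,147.72 − (-$4,906.88) = $6,054.60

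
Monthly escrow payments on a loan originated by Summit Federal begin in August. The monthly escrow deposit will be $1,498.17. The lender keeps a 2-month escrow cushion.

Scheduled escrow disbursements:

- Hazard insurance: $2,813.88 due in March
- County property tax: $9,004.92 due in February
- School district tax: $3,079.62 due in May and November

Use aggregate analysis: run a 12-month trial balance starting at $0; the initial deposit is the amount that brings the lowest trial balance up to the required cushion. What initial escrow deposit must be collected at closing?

Cushion = 2 × $1,498.17 = $2,996.34
Trial balance (start $0, +$1,498.17 each month, − disbursements):
  Aug: +$1,498.17 → $1,498.17
  Sep: +$1,498.17 → $2,996.34
  Oct: +$1,498.17 → $4,494.51
  Nov: +$1,498.17 − $3,079.62 → $2,913.06
  Dec: +$1,498.17 → $4,411.23
  Jan: +$1,498.17 → $5,909.40
  Feb: +$1,498.17 − $9,004.92 → -$1,597.35
  Mar: +$1,498.17 − $2,813.88 → -$2,913.06
  Apr: +$1,498.17 → -$1,414.89
  May: +$1,498.17 − $3,079.62 → -$2,996.34
  Jun: +$1,498.17 → -$1,498.17
  Jul: +$1,498.17 → $0.00
Lowest trial balance = -$2,996.34 (May)
Initial deposit = cushion − low point = $2,996.34 − (-$2,996.34) = $5,992.68

$5,992.68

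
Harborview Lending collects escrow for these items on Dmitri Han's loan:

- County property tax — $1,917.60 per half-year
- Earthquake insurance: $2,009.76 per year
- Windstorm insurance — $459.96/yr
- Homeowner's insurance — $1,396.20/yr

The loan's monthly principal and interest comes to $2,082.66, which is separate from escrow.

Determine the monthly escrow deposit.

$641.76

County property tax: $1,917.60 × 2 = $3,835.20 per year
Earthquake insurance: $2,009.76 per year
Windstorm insurance: $459.96 per year
Homeowner's insurance: $1,396.20 per year
Total per year = $7,701.12
Base monthly escrow = $7,701.12 ÷ 12 = $641.76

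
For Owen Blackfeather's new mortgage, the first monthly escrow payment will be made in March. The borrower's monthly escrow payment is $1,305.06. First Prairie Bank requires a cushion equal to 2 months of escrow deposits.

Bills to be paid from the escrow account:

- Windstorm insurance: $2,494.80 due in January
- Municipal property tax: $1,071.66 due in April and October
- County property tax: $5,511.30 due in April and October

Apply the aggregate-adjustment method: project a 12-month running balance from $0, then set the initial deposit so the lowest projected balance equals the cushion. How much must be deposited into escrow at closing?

Cushion = 2 × $1,305.06 = $2,610.12
Trial balance (start $0, +$1,305.06 each month, − disbursements):
  Mar: +$1,305.06 → $1,305.06
  Apr: +$1,305.06 − $6,582.96 → -$3,972.84
  May: +$1,305.06 → -$2,667.78
  Jun: +$1,305.06 → -$1,362.72
  Jul: +$1,305.06 → -$57.66
  Aug: +$1,305.06 → $1,247.40
  Sep: +$1,305.06 → $2,552.46
  Oct: +$1,305.06 − $6,582.96 → -$2,725.44
  Nov: +$1,305.06 → -$1,420.38
  Dec: +$1,305.06 → -$115.32
  Jan: +$1,305.06 − $2,494.80 → -$1,305.06
  Feb: +$1,305.06 → $0.00
Lowest trial balance = -$3,972.84 (Apr)
Initial deposit = cushion − low point = $2,610.12 − (-$3,972.84) = $6,582.96

$6,582.96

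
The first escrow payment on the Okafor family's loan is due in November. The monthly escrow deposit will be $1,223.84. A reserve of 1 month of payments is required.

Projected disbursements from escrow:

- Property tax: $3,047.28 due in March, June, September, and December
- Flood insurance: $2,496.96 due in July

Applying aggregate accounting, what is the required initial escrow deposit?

$2,447.68

Cushion = 1 × $1,223.84 = $1,223.84
Trial balance (start $0, +$1,223.84 each month, − disbursements):
  Nov: +$1,223.84 → $1,223.84
  Dec: +$1,223.84 − $3,047.28 → -$599.60
  Jan: +$1,223.84 → $624.24
  Feb: +$1,223.84 → $1,848.08
  Mar: +$1,223.84 − $3,047.28 → $24.64
  Apr: +$1,223.84 → $1,248.48
  May: +$1,223.84 → $2,472.32
  Jun: +$1,223.84 − $3,047.28 → $648.88
  Jul: +$1,223.84 − $2,496.96 → -$624.24
  Aug: +$1,223.84 → $599.60
  Sep: +$1,223.84 − $3,047.28 → -$1,223.84
  Oct: +$1,223.84 → $0.00
Lowest trial balance = -$1,223.84 (Sep)
Initial deposit = cushion − low point = $1,223.84 − (-$1,223.84) = $2,447.68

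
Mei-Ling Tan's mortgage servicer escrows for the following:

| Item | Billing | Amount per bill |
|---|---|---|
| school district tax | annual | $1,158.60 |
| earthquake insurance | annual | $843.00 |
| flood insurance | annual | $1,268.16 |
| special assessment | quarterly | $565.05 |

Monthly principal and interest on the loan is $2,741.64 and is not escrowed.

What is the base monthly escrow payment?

School district tax — $1,158.60
Earthquake insurance — $843.00
Flood insurance — $1,268.16
Special assessment — $565.05 × 4 = $2,260.20
Total per year = $1,158.60 + $843.00 + $1,268.16 + $2,260.20 = $5,529.96
Per month = $5,529.96 / 12 = $460.83

$460.83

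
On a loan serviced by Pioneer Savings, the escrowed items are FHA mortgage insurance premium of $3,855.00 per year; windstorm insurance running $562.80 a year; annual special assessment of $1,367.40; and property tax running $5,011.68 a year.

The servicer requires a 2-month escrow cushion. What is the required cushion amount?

FHA mortgage insurance premium — $3,855.00 per year
Windstorm insurance — $562.80 per year
Special assessment — $1,367.40 per year
Property tax — $5,011.68 per year
Total per year = $10,796.88
Monthly escrow = $10,796.88 / 12 = $899.74
Required cushion = 2 × $899.74 = $1,799.48

$1,799.48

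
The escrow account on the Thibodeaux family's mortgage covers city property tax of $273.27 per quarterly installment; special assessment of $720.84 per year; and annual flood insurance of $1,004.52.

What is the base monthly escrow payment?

City property tax — $273.27 × 4 = $1,093.08 per year
Special assessment — $720.84 per year
Flood insurance — $1,004.52 per year
Yearly total = $2,818.44
Per month = $2,818.44 / 12 = $234.87

$234.87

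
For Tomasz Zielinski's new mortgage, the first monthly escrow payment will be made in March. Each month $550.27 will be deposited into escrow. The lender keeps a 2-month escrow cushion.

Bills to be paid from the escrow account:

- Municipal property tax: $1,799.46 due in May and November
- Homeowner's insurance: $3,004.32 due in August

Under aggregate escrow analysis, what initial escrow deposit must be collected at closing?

$2,751.35

Cushion = 2 × $550.27 = $1,100.54
Trial balance (start $0, +$550.27 each month, − disbursements):
  Mar: +$550.27 → $550.27
  Apr: +$550.27 → $1,100.54
  May: +$550.27 − $1,799.46 → -$148.65
  Jun: +$550.27 → $401.62
  Jul: +$550.27 → $951.89
  Aug: +$550.27 − $3,004.32 → -$1,502.16
  Sep: +$550.27 → -$951.89
  Oct: +$550.27 → -$401.62
  Nov: +$550.27 − $1,799.46 → -$1,650.81
  Dec: +$550.27 → -$1,100.54
  Jan: +$550.27 → -$550.27
  Feb: +$550.27 → $0.00
Lowest trial balance = -$1,650.81 (Nov)
Initial deposit = cushion − low point = $1,100.54 − (-$1,650.81) = $2,751.35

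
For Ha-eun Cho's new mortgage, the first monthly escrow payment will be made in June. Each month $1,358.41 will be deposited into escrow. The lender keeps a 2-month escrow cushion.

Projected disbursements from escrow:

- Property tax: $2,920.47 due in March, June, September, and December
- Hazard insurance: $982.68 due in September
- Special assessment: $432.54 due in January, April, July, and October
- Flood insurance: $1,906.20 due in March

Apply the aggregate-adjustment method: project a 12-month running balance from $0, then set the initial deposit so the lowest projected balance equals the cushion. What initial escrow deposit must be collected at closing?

$5,001.10

Cushion = 2 × $1,358.41 = $2,716.82
Trial balance (start $0, +$1,358.41 each month, − disbursements):
  Jun: +$1,358.41 − $2,920.47 → -$1,562.06
  Jul: +$1,358.41 − $432.54 → -$636.19
  Aug: +$1,358.41 → $722.22
  Sep: +$1,358.41 − $3,903.15 → -$1,822.52
  Oct: +$1,358.41 − $432.54 → -$896.65
  Nov: +$1,358.41 → $461.76
  Dec: +$1,358.41 − $2,920.47 → -$1,100.30
  Jan: +$1,358.41 − $432.54 → -$174.43
  Feb: +$1,358.41 → $1,183.98
  Mar: +$1,358.41 − $4,826.67 → -$2,284.28
  Apr: +$1,358.41 − $432.54 → -$1,358.41
  May: +$1,358.41 → $0.00
Lowest trial balance = -$2,284.28 (Mar)
Initial deposit = cushion − low point = $2,716.82 − (-$2,284.28) = $5,001.10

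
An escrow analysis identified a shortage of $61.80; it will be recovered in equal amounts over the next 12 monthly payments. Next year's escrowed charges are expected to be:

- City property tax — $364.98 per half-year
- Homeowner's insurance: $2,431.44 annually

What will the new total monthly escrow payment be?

$268.60

City property tax = $364.98 × 2 = $729.96/yr
Homeowner's insurance = $2,431.44/yr
Annual escrow total = $729.96 + $2,431.44 = $3,161.40
Monthly escrow = $3,161.40 ÷ 12 = $263.45
Monthly shortage recovery: $61.80 / 12 = $5.15
Adjusted monthly = $263.45 + $5.15 = $268.60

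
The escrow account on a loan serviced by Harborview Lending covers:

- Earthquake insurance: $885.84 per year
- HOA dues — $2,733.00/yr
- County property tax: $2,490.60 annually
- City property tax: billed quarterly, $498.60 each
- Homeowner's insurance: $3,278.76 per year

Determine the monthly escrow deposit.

$948.55

Earthquake insurance: $885.84/yr
HOA dues: $2,733.00/yr
County property tax: $2,490.60/yr
City property tax: $498.60 × 4 = $1,994.40/yr
Homeowner's insurance: $3,278.76/yr
Combined annual = $885.84 + $2,733.00 + $2,490.60 + $1,994.40 + $3,278.76 = $11,382.60
Monthly escrow = $11,382.60 ÷ 12 = $948.55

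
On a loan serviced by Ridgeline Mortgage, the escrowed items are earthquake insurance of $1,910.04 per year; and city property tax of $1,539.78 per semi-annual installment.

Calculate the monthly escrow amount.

$415.80

Earthquake insurance: $1,910.04 annually
City property tax: $1,539.78 × 2 = $3,079.56 annually
Annual escrow total = $1,910.04 + $3,079.56 = $4,989.60
Monthly = $4,989.60 ÷ 12 = $415.80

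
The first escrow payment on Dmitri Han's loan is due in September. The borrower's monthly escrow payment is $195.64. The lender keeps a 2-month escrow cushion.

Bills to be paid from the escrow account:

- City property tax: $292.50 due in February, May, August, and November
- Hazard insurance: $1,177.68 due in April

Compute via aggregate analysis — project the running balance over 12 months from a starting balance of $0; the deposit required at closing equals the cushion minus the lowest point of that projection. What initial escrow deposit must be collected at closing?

$685.70

Cushion = 2 × $195.64 = $391.28
Trial balance (start $0, +$195.64 each month, − disbursements):
  Sep: +$195.64 → $195.64
  Oct: +$195.64 → $391.28
  Nov: +$195.64 − $292.50 → $294.42
  Dec: +$195.64 → $490.06
  Jan: +$195.64 → $685.70
  Feb: +$195.64 − $292.50 → $588.84
  Mar: +$195.64 → $784.48
  Apr: +$195.64 − $1,177.68 → -$197.56
  May: +$195.64 − $292.50 → -$294.42
  Jun: +$195.64 → -$98.78
  Jul: +$195.64 → $96.86
  Aug: +$195.64 − $292.50 → $0.00
Lowest trial balance = -$294.42 (May)
Initial deposit = cushion − low point = $391.28 − (-$294.42) = $685.70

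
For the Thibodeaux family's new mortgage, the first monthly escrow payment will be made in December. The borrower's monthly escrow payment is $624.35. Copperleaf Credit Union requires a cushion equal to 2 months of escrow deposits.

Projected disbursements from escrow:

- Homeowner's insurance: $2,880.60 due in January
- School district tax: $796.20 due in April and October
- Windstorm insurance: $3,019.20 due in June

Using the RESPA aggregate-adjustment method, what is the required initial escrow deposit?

$3,574.25

Cushion = 2 × $624.35 = $1,248.70
Trial balance (start $0, +$624.35 each month, − disbursements):
  Dec: +$624.35 → $624.35
  Jan: +$624.35 − $2,880.60 → -$1,631.90
  Feb: +$624.35 → -$1,007.55
  Mar: +$624.35 → -$383.20
  Apr: +$624.35 − $796.20 → -$555.05
  May: +$624.35 → $69.30
  Jun: +$624.35 − $3,019.20 → -$2,325.55
  Jul: +$624.35 → -$1,701.20
  Aug: +$624.35 → -$1,076.85
  Sep: +$624.35 → -$452.50
  Oct: +$624.35 − $796.20 → -$624.35
  Nov: +$624.35 → $0.00
Lowest trial balance = -$2,325.55 (Jun)
Initial deposit = cushion − low point = $1,248.70 − (-$2,325.55) = $3,574.25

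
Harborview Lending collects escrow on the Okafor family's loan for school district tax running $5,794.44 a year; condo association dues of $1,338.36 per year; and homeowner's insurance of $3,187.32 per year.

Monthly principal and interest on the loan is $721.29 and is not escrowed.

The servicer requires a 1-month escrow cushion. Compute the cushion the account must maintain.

$860.01

School district tax — $5,794.44
Condo association dues — $1,338.36
Homeowner's insurance — $3,187.32
Yearly total = $10,320.12
Base monthly escrow = $10,320.12 ÷ 12 = $860.01
Reserve = 1 × $860.01 = $860.01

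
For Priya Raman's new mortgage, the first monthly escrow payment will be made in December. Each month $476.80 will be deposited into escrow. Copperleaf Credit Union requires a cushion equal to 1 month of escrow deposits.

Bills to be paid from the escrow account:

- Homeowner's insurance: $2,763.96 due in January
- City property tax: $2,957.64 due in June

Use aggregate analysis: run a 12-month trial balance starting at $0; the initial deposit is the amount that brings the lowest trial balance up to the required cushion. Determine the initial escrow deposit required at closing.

$2,860.80

Cushion = 1 × $476.80 = $476.80
Trial balance (start $0, +$476.80 each month, − disbursements):
  Dec: +$476.80 → $476.80
  Jan: +$476.80 − $2,763.96 → -$1,810.36
  Feb: +$476.80 → -$1,333.56
  Mar: +$476.80 → -$856.76
  Apr: +$476.80 → -$379.96
  May: +$476.80 → $96.84
  Jun: +$476.80 − $2,957.64 → -$2,384.00
  Jul: +$476.80 → -$1,907.20
  Aug: +$476.80 → -$1,430.40
  Sep: +$476.80 → -$953.60
  Oct: +$476.80 → -$476.80
  Nov: +$476.80 → $0.00
Lowest trial balance = -$2,384.00 (Jun)
Initial deposit = cushion − low point = $476.80 − (-$2,384.00) = $2,860.80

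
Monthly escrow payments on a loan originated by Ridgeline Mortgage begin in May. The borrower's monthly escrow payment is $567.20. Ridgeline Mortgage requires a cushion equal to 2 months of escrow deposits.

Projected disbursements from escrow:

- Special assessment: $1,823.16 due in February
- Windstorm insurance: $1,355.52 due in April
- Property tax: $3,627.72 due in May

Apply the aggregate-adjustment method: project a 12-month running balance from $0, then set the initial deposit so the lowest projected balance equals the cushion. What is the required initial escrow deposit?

$4,194.92

Cushion = 2 × $567.20 = $1,134.40
Trial balance (start $0, +$567.20 each month, − disbursements):
  May: +$567.20 − $3,627.72 → -$3,060.52
  Jun: +$567.20 → -$2,493.32
  Jul: +$567.20 → -$1,926.12
  Aug: +$567.20 → -$1,358.92
  Sep: +$567.20 → -$791.72
  Oct: +$567.20 → -$224.52
  Nov: +$567.20 → $342.68
  Dec: +$567.20 → $909.88
  Jan: +$567.20 → $1,477.08
  Feb: +$567.20 − $1,823.16 → $221.12
  Mar: +$567.20 → $788.32
  Apr: +$567.20 − $1,355.52 → $0.00
Lowest trial balance = -$3,060.52 (May)
Initial deposit = cushion − low point = $1,134.40 − (-$3,060.52) = $4,194.92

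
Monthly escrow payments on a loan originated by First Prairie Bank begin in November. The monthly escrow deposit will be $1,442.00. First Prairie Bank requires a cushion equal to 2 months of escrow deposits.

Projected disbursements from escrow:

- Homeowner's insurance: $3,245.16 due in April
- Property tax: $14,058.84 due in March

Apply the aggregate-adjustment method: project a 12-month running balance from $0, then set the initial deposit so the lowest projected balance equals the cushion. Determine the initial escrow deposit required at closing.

Cushion = 2 × $1,442.00 = $2,884.00
Trial balance (start $0, +$1,442.00 each month, − disbursements):
  Nov: +$1,442.00 → $1,442.00
  Dec: +$1,442.00 → $2,884.00
  Jan: +$1,442.00 → $4,326.00
  Feb: +$1,442.00 → $5,768.00
  Mar: +$1,442.00 − $14,058.84 → -$6,848.84
  Apr: +$1,442.00 − $3,245.16 → -$8,652.00
  May: +$1,442.00 → -$7,210.00
  Jun: +$1,442.00 → -$5,768.00
  Jul: +$1,442.00 → -$4,326.00
  Aug: +$1,442.00 → -$2,884.00
  Sep: +$1,442.00 → -$1,442.00
  Oct: +$1,442.00 → $0.00
Lowest trial balance = -$8,652.00 (Apr)
Initial deposit = cushion − low point = $2,884.00 − (-$8,652.00) = $11,536.00

$11,536.00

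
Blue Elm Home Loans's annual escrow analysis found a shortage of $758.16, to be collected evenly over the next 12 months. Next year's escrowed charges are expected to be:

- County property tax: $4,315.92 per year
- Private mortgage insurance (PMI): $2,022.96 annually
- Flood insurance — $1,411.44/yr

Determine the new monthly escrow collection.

County property tax = $4,315.92 per year
Private mortgage insurance (PMI) = $2,022.96 per year
Flood insurance = $1,411.44 per year
Combined annual = $4,315.92 + $2,022.96 + $1,411.44 = $7,750.32
Base monthly escrow = $7,750.32 / 12 = $645.86
Shortage spread = $758.16 ÷ 12 = $63.18/mo
New monthly escrow = $645.86 + $63.18 = $709.04

$709.04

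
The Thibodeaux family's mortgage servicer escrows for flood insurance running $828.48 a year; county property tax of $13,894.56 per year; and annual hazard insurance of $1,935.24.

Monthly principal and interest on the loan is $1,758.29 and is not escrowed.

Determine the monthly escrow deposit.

$1,388.19

Flood insurance = $828.48 per year
County property tax = $13,894.56 per year
Hazard insurance = $1,935.24 per year
Yearly total = $16,658.28
Monthly = $16,658.28 ÷ 12 = $1,388.19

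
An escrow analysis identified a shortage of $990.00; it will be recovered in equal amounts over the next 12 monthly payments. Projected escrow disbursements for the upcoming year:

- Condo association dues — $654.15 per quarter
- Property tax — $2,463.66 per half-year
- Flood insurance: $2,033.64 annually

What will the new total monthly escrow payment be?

Condo association dues = $654.15 × 4 = $2,616.60/yr
Property tax = $2,463.66 × 2 = $4,927.32/yr
Flood insurance = $2,033.64/yr
Combined annual = $2,616.60 + $4,927.32 + $2,033.64 = $9,577.56
Base monthly escrow = $9,577.56 ÷ 12 = $798.13
Shortage per month = $990.00 / 12 = $82.50
New monthly escrow = $798.13 + $82.50 = $880.63

$880.63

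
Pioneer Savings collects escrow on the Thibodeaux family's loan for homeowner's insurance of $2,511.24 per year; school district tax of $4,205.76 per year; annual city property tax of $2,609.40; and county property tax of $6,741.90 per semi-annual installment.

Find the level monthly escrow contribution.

Homeowner's insurance: $2,511.24 per year
School district tax: $4,205.76 per year
City property tax: $2,609.40 per year
County property tax: $6,741.90 × 2 = $13,483.80 per year
Yearly total = $2,511.24 + $4,205.76 + $2,609.40 + $13,483.80 = $22,810.20
Monthly = $22,810.20 / 12 = $1,900.85

$1,900.85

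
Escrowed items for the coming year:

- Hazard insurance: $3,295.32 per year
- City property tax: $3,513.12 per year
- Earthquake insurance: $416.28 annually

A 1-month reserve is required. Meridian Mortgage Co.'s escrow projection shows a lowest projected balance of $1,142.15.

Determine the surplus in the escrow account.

Hazard insurance — $3,295.32 annually
City property tax — $3,513.12 annually
Earthquake insurance — $416.28 annually
Yearly total = $7,224.72
Base monthly escrow = $7,224.72 ÷ 12 = $602.06
Required cushion = 1 × $602.06 = $602.06
Excess over cushion: $1,142.15 − $602.06 = $540.09

$540.09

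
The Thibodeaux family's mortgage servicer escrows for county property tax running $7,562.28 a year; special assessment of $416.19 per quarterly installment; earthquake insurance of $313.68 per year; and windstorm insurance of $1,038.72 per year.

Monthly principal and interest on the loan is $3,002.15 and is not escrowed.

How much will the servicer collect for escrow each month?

County property tax — $7,562.28/yr
Special assessment — $416.19 × 4 = $1,664.76/yr
Earthquake insurance — $313.68/yr
Windstorm insurance — $1,038.72/yr
Yearly total = $7,562.28 + $1,664.76 + $313.68 + $1,038.72 = $10,579.44
Per month = $10,579.44 / 12 = $881.62

$881.62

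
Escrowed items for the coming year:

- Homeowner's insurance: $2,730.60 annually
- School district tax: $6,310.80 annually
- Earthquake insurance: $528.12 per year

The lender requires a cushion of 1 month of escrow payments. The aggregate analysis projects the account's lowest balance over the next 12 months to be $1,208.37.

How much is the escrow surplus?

Homeowner's insurance: $2,730.60
School district tax: $6,310.80
Earthquake insurance: $528.12
Total per year = $2,730.60 + $6,310.80 + $528.12 = $9,569.52
Monthly escrow = $9,569.52 / 12 = $797.46
Required cushion = 1 × $797.46 = $797.46
Surplus = $1,208.37 − $797.46 = $410.91

$410.91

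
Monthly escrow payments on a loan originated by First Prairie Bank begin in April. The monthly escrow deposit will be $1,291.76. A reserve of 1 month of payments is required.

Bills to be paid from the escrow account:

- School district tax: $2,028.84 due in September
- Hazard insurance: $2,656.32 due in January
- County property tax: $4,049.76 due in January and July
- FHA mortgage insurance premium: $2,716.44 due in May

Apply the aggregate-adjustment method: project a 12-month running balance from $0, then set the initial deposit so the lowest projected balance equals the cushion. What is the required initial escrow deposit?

Cushion = 1 × $1,291.76 = $1,291.76
Trial balance (start $0, +$1,291.76 each month, − disbursements):
  Apr: +$1,291.76 → $1,291.76
  May: +$1,291.76 − $2,716.44 → -$132.92
  Jun: +$1,291.76 → $1,158.84
  Jul: +$1,291.76 − $4,049.76 → -$1,599.16
  Aug: +$1,291.76 → -$307.40
  Sep: +$1,291.76 − $2,028.84 → -$1,044.48
  Oct: +$1,291.76 → $247.28
  Nov: +$1,291.76 → $1,539.04
  Dec: +$1,291.76 → $2,830.80
  Jan: +$1,291.76 − $6,706.08 → -$2,583.52
  Feb: +$1,291.76 → -$1,291.76
  Mar: +$1,291.76 → $0.00
Lowest trial balance = -$2,583.52 (Jan)
Initial deposit = cushion − low point = $1,291.76 − (-$2,583.52) = $3,875.28

$3,875.28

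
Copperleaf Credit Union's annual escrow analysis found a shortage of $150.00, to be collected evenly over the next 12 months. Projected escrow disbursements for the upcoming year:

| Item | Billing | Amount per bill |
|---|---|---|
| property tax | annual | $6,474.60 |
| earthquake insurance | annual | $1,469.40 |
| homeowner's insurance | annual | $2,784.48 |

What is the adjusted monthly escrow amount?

$906.54

Property tax: $6,474.60/yr
Earthquake insurance: $1,469.40/yr
Homeowner's insurance: $2,784.48/yr
Annual escrow total = $6,474.60 + $1,469.40 + $2,784.48 = $10,728.48
Monthly = $10,728.48 ÷ 12 = $894.04
Shortage spread = $150.00 ÷ 12 = $12.50/mo
Adjusted monthly = $894.04 + $12.50 = $906.54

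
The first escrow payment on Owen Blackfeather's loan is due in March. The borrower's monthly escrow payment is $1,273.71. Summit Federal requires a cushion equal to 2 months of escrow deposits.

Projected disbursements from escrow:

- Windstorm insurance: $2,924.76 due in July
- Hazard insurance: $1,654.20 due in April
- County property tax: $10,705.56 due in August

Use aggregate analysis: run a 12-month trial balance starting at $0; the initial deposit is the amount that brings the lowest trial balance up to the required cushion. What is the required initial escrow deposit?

Cushion = 2 × $1,273.71 = $2,547.42
Trial balance (start $0, +$1,273.71 each month, − disbursements):
  Mar: +$1,273.71 → $1,273.71
  Apr: +$1,273.71 − $1,654.20 → $893.22
  May: +$1,273.71 → $2,166.93
  Jun: +$1,273.71 → $3,440.64
  Jul: +$1,273.71 − $2,924.76 → $1,789.59
  Aug: +$1,273.71 − $10,705.56 → -$7,642.26
  Sep: +$1,273.71 → -$6,368.55
  Oct: +$1,273.71 → -$5,094.84
  Nov: +$1,273.71 → -$3,821.13
  Dec: +$1,273.71 → -$2,547.42
  Jan: +$1,273.71 → -$1,273.71
  Feb: +$1,273.71 → $0.00
Lowest trial balance = -$7,642.26 (Aug)
Initial deposit = cushion − low point = $2,547.42 − (-$7,642.26) = $10,189.68

$10,189.68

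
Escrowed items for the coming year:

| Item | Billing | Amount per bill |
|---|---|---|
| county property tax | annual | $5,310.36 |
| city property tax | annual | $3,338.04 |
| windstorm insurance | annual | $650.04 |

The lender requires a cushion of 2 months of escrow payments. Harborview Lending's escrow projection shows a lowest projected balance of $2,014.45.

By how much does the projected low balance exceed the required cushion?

County property tax — $5,310.36 per year
City property tax — $3,338.04 per year
Windstorm insurance — $650.04 per year
Total annual escrow = $5,310.36 + $3,338.04 + $650.04 = $9,298.44
Base monthly escrow = $9,298.44 ÷ 12 = $774.87
Required reserve = 2 × $774.87 = $1,549.74
Excess over cushion: $2,014.45 − $1,549.74 = $464.71

$464.71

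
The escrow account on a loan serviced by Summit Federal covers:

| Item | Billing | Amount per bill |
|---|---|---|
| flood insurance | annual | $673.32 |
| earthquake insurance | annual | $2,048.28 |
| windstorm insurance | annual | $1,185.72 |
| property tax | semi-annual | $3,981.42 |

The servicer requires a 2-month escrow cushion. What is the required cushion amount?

$1,978.36

Flood insurance — $673.32 annually
Earthquake insurance — $2,048.28 annually
Windstorm insurance — $1,185.72 annually
Property tax — $3,981.42 × 2 = $7,962.84 annually
Combined annual = $11,870.16
Per month = $11,870.16 ÷ 12 = $989.18
Required cushion = 2 × $989.18 = $1,978.36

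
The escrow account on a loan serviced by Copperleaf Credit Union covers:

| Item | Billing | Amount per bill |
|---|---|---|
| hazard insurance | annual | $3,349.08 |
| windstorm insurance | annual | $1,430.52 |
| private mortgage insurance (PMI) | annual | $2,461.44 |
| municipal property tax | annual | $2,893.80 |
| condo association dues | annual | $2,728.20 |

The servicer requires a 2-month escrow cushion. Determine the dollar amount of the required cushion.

$2,143.84

Hazard insurance — $3,349.08 annually
Windstorm insurance — $1,430.52 annually
Private mortgage insurance (PMI) — $2,461.44 annually
Municipal property tax — $2,893.80 annually
Condo association dues — $2,728.20 annually
Annual escrow total = $12,863.04
Monthly = $12,863.04 ÷ 12 = $1,071.92
Cushion = 2 × $1,071.92 = $2,143.84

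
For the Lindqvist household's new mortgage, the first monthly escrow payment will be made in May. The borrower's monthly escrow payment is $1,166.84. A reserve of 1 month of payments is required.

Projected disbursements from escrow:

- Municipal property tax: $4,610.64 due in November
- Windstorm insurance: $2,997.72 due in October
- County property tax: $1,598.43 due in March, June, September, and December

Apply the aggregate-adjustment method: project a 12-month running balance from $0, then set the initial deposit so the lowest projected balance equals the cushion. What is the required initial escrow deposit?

Cushion = 1 × $1,166.84 = $1,166.84
Trial balance (start $0, +$1,166.84 each month, − disbursements):
  May: +$1,166.84 → $1,166.84
  Jun: +$1,166.84 − $1,598.43 → $735.25
  Jul: +$1,166.84 → $1,902.09
  Aug: +$1,166.84 → $3,068.93
  Sep: +$1,166.84 − $1,598.43 → $2,637.34
  Oct: +$1,166.84 − $2,997.72 → $806.46
  Nov: +$1,166.84 − $4,610.64 → -$2,637.34
  Dec: +$1,166.84 − $1,598.43 → -$3,068.93
  Jan: +$1,166.84 → -$1,902.09
  Feb: +$1,166.84 → -$735.25
  Mar: +$1,166.84 − $1,598.43 → -$1,166.84
  Apr: +$1,166.84 → $0.00
Lowest trial balance = -$3,068.93 (Dec)
Initial deposit = cushion − low point = $1,166.84 − (-$3,068.93) = $4,235.77

$4,235.77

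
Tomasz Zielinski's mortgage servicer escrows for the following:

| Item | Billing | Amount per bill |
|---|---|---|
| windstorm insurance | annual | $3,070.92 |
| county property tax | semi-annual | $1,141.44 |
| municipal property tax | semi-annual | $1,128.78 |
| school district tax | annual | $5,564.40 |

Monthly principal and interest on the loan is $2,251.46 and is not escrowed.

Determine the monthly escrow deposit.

$1,097.98

Windstorm insurance = $3,070.92 annually
County property tax = $1,141.44 × 2 = $2,282.88 annually
Municipal property tax = $1,128.78 × 2 = $2,257.56 annually
School district tax = $5,564.40 annually
Total per year = $13,175.76
Base monthly escrow = $13,175.76 ÷ 12 = $1,097.98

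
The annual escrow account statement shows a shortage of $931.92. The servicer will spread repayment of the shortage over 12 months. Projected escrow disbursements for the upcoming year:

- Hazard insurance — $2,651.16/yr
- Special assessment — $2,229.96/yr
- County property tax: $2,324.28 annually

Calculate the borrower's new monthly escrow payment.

$678.11

Hazard insurance = $2,651.16 annually
Special assessment = $2,229.96 annually
County property tax = $2,324.28 annually
Total annual escrow = $7,205.40
Base monthly escrow = $7,205.40 ÷ 12 = $600.45
Shortage spread = $931.92 ÷ 12 = $77.66/mo
New monthly escrow = $600.45 + $77.66 = $678.11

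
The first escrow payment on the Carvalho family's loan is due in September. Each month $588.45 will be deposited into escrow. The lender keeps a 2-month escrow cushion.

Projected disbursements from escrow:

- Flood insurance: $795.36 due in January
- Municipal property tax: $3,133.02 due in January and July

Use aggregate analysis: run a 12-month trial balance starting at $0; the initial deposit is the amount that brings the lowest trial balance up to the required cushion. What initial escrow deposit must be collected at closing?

Cushion = 2 × $588.45 = $1,176.90
Trial balance (start $0, +$588.45 each month, − disbursements):
  Sep: +$588.45 → $588.45
  Oct: +$588.45 → $1,176.90
  Nov: +$588.45 → $1,765.35
  Dec: +$588.45 → $2,353.80
  Jan: +$588.45 − $3,928.38 → -$986.13
  Feb: +$588.45 → -$397.68
  Mar: +$588.45 → $190.77
  Apr: +$588.45 → $779.22
  May: +$588.45 → $1,367.67
  Jun: +$588.45 → $1,956.12
  Jul: +$588.45 − $3,133.02 → -$588.45
  Aug: +$588.45 → $0.00
Lowest trial balance = -$986.13 (Jan)
Initial deposit = cushion − low point = $1,176.90 − (-$986.13) = $2,163.03

$2,163.03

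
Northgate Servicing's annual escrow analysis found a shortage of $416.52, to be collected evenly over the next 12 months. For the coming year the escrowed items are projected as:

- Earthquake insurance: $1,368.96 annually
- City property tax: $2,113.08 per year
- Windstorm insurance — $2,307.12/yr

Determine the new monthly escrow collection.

$517.14

Earthquake insurance = $1,368.96 annually
City property tax = $2,113.08 annually
Windstorm insurance = $2,307.12 annually
Total annual escrow = $1,368.96 + $2,113.08 + $2,307.12 = $5,789.16
Base monthly escrow = $5,789.16 / 12 = $482.43
Shortage spread = $416.52 / 12 = $34.71/mo
Adjusted monthly = $482.43 + $34.71 = $517.14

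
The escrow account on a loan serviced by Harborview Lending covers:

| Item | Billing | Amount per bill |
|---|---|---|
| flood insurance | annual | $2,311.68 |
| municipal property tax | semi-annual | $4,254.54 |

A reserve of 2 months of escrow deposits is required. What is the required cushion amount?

$1,803.46

Flood insurance — $2,311.68/yr
Municipal property tax — $4,254.54 × 2 = $8,509.08/yr
Total annual escrow = $2,311.68 + $8,509.08 = $10,820.76
Monthly = $10,820.76 ÷ 12 = $901.73
Cushion = 2 × $901.73 = $1,803.46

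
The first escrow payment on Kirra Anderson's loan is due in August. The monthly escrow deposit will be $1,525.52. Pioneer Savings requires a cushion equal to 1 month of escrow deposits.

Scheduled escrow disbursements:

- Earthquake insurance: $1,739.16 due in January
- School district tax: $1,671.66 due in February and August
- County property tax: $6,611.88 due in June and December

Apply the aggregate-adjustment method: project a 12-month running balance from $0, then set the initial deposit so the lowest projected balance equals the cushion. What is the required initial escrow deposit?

Cushion = 1 × $1,525.52 = $1,525.52
Trial balance (start $0, +$1,525.52 each month, − disbursements):
  Aug: +$1,525.52 − $1,671.66 → -$146.14
  Sep: +$1,525.52 → $1,379.38
  Oct: +$1,525.52 → $2,904.90
  Nov: +$1,525.52 → $4,430.42
  Dec: +$1,525.52 − $6,611.88 → -$655.94
  Jan: +$1,525.52 − $1,739.16 → -$869.58
  Feb: +$1,525.52 − $1,671.66 → -$1,015.72
  Mar: +$1,525.52 → $509.80
  Apr: +$1,525.52 → $2,035.32
  May: +$1,525.52 → $3,560.84
  Jun: +$1,525.52 − $6,611.88 → -$1,525.52
  Jul: +$1,525.52 → $0.00
Lowest trial balance = -$1,525.52 (Jun)
Initial deposit = cushion − low point = $1,525.52 − (-$1,525.52) = $3,051.04

$3,051.04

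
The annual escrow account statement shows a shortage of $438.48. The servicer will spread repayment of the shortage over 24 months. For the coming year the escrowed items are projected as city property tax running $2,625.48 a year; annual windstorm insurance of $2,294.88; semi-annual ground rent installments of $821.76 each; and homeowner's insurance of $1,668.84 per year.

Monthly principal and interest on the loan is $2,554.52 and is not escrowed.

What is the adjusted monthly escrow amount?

City property tax: $2,625.48 annually
Windstorm insurance: $2,294.88 annually
Ground rent: $821.76 × 2 = $1,643.52 annually
Homeowner's insurance: $1,668.84 annually
Total per year = $2,625.48 + $2,294.88 + $1,643.52 + $1,668.84 = $8,232.72
Per month = $8,232.72 ÷ 12 = $686.06
Shortage spread = $438.48 ÷ 24 = $18.27/mo
New monthly escrow = $686.06 + $18.27 = $704.33

$704.33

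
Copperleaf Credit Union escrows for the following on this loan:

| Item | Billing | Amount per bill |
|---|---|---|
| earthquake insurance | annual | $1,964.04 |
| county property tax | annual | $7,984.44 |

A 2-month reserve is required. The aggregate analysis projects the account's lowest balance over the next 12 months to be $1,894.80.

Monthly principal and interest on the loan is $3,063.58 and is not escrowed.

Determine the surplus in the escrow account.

Earthquake insurance: $1,964.04/yr
County property tax: $7,984.44/yr
Total annual escrow = $1,964.04 + $7,984.44 = $9,948.48
Base monthly escrow = $9,948.48 ÷ 12 = $829.04
Required reserve = 2 × $829.04 = $1,658.08
Excess over cushion: $1,894.80 − $1,658.08 = $236.72

$236.72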